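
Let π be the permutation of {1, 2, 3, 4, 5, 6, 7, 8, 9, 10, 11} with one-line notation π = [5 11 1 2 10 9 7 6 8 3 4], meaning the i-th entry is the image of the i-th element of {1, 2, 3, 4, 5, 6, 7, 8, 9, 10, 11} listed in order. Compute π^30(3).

5

Tracing 3 → 1 → … returns to 3 after 4 steps, so 3 lies in a 4-cycle (1 5 10 3).
Since the cycle has length 4, π^30 acts on it the same as π^2 (30 mod 4 = 2).
Stepping 2 places around the cycle: 3 → 1 → 5.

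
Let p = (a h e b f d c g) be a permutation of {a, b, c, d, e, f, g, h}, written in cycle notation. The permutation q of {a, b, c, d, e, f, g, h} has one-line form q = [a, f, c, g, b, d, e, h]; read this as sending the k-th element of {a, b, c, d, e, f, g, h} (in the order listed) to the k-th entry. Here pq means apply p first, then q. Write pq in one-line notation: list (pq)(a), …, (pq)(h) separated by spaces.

Chase each element through p then q: a → h → h; b → f → d; c → g → e; d → c → c; e → b → f; f → d → g; g → a → a; h → e → b.
Collecting the images, pq = [h d e c f g a b].

h d e c f g a b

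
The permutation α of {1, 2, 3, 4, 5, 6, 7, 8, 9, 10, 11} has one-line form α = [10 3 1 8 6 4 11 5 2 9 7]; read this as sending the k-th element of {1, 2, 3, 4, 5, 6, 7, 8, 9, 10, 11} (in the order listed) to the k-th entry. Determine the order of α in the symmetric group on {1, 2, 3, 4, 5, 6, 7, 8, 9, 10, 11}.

20

The disjoint-cycle form of α has cycle lengths 5, 4, 2.
The order is lcm(5, 4, 2) = 20.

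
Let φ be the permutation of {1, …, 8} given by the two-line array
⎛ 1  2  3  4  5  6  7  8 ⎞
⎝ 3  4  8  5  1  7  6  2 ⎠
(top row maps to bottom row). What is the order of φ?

6

Decomposing into disjoint cycles gives cycle lengths 6, 2.
The order is lcm(6, 2) = 6.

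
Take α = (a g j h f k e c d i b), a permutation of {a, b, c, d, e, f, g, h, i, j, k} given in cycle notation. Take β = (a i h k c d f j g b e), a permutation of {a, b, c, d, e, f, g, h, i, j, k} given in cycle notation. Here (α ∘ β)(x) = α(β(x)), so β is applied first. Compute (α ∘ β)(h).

e

(α ∘ β)(h) = α(β(h)). β(h) = k, then α(k) = e. So (α ∘ β)(h) = e.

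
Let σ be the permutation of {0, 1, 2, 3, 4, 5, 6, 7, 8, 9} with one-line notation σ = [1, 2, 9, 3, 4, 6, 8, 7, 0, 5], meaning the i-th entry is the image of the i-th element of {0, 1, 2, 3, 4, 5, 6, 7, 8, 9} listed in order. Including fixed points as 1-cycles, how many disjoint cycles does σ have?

4

The cycle decomposition is (0, 1, 2, 9, 5, 6, 8)(3)(4)(7), which has 4 cycles (counting 1-cycles).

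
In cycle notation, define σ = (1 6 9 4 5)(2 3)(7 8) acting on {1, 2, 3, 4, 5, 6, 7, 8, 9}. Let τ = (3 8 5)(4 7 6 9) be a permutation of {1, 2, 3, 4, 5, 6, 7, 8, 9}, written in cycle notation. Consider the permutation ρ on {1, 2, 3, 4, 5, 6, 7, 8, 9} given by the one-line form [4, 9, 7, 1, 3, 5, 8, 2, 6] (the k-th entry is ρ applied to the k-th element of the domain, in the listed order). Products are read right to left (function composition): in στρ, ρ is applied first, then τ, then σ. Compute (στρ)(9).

Apply the permutations in order: ρ(9) = 6, then τ(6) = 9, then σ(9) = 4. So (στρ)(9) = 4.

4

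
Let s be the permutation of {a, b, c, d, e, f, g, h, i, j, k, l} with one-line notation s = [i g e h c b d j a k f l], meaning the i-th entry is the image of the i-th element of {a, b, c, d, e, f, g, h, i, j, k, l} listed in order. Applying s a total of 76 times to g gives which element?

Tracing g → d → … returns to g after 7 steps, so g lies in a 7-cycle (b, g, d, h, j, k, f).
Since the cycle has length 7, s^76 acts on it the same as s^6 (76 mod 7 = 6).
Advancing 6 steps from g: g → d → h → j → k → f → b.

b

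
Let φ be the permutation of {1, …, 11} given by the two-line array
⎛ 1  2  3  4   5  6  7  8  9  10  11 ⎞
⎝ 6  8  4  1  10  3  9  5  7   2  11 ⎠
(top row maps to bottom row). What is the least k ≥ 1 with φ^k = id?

The disjoint-cycle form of φ has cycle lengths 4, 4, 2, 1.
Since disjoint cycles commute, ord(φ) = lcm(4, 4, 2) = 4.

4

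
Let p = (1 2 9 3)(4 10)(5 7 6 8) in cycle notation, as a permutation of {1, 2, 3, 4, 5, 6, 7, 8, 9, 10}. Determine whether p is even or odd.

The cycle lengths are 4, 4, 2.
A cycle is odd iff its length is even; p has 3 even-length cycles, so sgn(p) = (−1)^3 and p is odd.

odd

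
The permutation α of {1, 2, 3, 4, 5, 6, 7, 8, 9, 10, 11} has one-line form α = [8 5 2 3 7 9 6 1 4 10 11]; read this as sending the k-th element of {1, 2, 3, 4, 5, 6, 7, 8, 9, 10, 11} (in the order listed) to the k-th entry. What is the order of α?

14

The disjoint-cycle form of α has cycle lengths 7, 2, 1, 1.
The order of α is the least common multiple of its cycle lengths: lcm(7, 2) = 14.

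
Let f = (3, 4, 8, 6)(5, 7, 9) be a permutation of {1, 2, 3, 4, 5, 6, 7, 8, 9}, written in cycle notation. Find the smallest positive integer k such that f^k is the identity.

12

The cycle type of f is (4, 3, 1, 1).
The order is lcm(4, 3) = 12.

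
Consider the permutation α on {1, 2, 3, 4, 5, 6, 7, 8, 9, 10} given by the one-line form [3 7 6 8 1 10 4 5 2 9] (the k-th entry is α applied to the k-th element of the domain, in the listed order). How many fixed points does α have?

No element satisfies α(x) = x, so there are 0 fixed points.

0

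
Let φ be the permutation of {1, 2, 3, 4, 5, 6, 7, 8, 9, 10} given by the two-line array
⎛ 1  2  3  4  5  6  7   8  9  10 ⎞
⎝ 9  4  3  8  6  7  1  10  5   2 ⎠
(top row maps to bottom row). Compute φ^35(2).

10

Tracing 2 → 4 → … returns to 2 after 4 steps, so 2 lies in a 4-cycle (2 4 8 10).
Powers repeat with period 4 on this cycle, and 35 mod 4 = 3, so φ^35(2) = φ^3(2).
Stepping 3 places around the cycle: 2 → 4 → 8 → 10.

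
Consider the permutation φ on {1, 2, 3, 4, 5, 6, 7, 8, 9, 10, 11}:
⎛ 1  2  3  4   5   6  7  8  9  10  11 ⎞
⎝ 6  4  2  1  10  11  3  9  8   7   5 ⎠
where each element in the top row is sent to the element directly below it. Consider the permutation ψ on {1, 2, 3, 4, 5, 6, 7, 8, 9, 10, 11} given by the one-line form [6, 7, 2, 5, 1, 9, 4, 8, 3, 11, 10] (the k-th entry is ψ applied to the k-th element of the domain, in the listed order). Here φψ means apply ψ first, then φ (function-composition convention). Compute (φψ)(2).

3

First apply ψ: ψ(2) = 7, then φ(7) = 3. Thus (φψ)(2) = 3.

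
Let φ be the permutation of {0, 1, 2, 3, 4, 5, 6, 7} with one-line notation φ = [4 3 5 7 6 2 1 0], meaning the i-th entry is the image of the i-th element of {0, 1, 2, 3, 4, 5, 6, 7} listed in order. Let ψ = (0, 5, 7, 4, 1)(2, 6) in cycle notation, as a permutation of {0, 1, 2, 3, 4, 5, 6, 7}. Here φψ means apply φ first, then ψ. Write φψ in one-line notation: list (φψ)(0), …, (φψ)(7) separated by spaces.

(φψ)(x) = ψ(φ(x)). Computing each image: ψ(φ(0)) = ψ(4) = 1, ψ(φ(1)) = ψ(3) = 3, ψ(φ(2)) = ψ(5) = 7, ψ(φ(3)) = ψ(7) = 4, ψ(φ(4)) = ψ(6) = 2, ψ(φ(5)) = ψ(2) = 6, ψ(φ(6)) = ψ(1) = 0, ψ(φ(7)) = ψ(0) = 5.
Hence φψ = [1 3 7 4 2 6 0 5].

1 3 7 4 2 6 0 5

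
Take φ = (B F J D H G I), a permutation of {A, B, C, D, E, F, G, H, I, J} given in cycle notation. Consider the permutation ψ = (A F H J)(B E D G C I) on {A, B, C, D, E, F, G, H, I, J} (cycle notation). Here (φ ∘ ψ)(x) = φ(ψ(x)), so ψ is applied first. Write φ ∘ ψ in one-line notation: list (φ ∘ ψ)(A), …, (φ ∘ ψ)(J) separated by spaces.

Chase each element through ψ then φ: A → F → J; B → E → E; C → I → B; D → G → I; E → D → H; F → H → G; G → C → C; H → J → D; I → B → F; J → A → A.
Collecting the images, φ ∘ ψ = [J E B I H G C D F A].

J E B I H G C D F A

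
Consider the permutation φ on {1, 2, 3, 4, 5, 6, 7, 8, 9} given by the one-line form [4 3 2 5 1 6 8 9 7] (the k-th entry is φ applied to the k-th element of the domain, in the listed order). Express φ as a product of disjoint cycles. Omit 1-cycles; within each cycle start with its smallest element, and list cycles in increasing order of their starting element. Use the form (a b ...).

From 1: 1 → 4 → 5 → 1, closing the cycle (1 4 5).
Repeating from the next unused element and collecting all non-trivial cycles gives (1 4 5)(2 3)(7 8 9).

(1 4 5)(2 3)(7 8 9)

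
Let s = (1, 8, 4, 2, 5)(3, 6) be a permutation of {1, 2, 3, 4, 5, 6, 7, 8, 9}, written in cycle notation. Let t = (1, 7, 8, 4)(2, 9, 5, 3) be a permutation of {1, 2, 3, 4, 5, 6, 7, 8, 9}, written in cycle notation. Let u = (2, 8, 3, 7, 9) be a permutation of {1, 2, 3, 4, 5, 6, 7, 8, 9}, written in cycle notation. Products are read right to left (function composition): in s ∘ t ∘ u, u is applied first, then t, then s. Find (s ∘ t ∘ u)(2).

(s ∘ t ∘ u)(2) = s(t(u(2))). u(2) = 8, then t(8) = 4, then s(4) = 2, so the result is 2.

2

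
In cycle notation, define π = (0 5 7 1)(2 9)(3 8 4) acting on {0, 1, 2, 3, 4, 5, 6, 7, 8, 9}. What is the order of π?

12

The disjoint cycles have lengths 4, 3, 2, 1.
Since disjoint cycles commute, ord(π) = lcm(4, 3, 2) = 12.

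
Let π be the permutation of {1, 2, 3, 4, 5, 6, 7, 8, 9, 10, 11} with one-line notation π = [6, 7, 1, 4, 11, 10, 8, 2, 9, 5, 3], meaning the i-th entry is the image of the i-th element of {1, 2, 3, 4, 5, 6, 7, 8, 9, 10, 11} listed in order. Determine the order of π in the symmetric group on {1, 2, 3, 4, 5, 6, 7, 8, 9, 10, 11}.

Decomposing into disjoint cycles gives cycle lengths 6, 3, 1, 1.
The order of π is the least common multiple of its cycle lengths: lcm(6, 3) = 6.

6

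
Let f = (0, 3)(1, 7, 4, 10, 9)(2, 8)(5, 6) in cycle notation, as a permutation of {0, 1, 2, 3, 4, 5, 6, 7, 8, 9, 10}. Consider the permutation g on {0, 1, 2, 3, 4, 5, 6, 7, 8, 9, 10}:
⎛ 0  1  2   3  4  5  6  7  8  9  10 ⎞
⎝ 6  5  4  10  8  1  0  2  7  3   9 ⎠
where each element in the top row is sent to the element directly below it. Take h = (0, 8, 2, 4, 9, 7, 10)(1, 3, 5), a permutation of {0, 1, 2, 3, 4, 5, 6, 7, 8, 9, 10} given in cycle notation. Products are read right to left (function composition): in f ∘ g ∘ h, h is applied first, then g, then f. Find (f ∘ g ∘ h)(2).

Apply the permutations in order: h(2) = 4, then g(4) = 8, then f(8) = 2. So (f ∘ g ∘ h)(2) = 2.

2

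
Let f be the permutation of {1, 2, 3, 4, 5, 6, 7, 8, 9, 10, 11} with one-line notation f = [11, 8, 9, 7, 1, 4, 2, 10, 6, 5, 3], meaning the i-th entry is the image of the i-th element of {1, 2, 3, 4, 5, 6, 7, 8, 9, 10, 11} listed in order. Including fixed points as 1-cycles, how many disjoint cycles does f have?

The cycle decomposition is (1 11 3 9 6 4 7 2 8 10 5), which has 1 cycle (counting 1-cycles).

1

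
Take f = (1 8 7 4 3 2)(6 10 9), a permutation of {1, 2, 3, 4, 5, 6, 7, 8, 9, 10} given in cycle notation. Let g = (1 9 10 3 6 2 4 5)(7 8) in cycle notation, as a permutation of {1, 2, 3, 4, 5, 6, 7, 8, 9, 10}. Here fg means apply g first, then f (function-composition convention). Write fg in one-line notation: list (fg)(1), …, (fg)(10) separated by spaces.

6 3 10 5 8 1 7 4 9 2

For each element, apply g then f: 1 → 9 → 6; 2 → 4 → 3; 3 → 6 → 10; 4 → 5 → 5; 5 → 1 → 8; 6 → 2 → 1; 7 → 8 → 7; 8 → 7 → 4; 9 → 10 → 9; 10 → 3 → 2.
Collecting the images, fg = [6 3 10 5 8 1 7 4 9 2].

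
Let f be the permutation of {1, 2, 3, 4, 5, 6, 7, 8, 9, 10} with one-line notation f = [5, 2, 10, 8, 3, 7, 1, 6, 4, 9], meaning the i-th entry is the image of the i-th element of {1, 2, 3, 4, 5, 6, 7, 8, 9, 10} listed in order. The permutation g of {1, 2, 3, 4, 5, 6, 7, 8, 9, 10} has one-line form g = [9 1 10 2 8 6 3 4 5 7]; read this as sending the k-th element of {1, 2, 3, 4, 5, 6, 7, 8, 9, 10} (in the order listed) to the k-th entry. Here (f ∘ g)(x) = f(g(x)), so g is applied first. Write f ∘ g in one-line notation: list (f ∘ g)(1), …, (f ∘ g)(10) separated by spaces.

(f ∘ g)(x) = f(g(x)). Computing each image: f(g(1)) = f(9) = 4, f(g(2)) = f(1) = 5, f(g(3)) = f(10) = 9, f(g(4)) = f(2) = 2, f(g(5)) = f(8) = 6, f(g(6)) = f(6) = 7, f(g(7)) = f(3) = 10, f(g(8)) = f(4) = 8, f(g(9)) = f(5) = 3, f(g(10)) = f(7) = 1.
Hence f ∘ g = [4 5 9 2 6 7 10 8 3 1].

4 5 9 2 6 7 10 8 3 1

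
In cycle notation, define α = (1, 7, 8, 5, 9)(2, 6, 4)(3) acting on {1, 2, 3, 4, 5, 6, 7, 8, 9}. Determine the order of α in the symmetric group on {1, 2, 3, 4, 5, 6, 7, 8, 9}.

The cycle type of α is (5, 3, 1).
Since disjoint cycles commute, ord(α) = lcm(5, 3) = 15.

15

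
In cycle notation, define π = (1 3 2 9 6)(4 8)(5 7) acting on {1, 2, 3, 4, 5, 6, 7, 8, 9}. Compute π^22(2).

6

2 lies in the 5-cycle (1 3 2 9 6).
Powers repeat with period 5 on this cycle, and 22 mod 5 = 2, so π^22(2) = π^2(2).
Advancing 2 steps from 2: 2 → 9 → 6.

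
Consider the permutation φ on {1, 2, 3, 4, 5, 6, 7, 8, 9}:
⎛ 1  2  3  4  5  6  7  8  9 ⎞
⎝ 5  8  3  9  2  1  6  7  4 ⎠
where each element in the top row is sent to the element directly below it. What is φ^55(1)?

5

Tracing 1 → 5 → … returns to 1 after 6 steps, so 1 lies in a 6-cycle (1, 5, 2, 8, 7, 6).
On a 6-cycle, φ^6 is the identity, so φ^55 = φ^1 there (55 ≡ 1 mod 6).
Stepping 1 place around the cycle: 1 → 5.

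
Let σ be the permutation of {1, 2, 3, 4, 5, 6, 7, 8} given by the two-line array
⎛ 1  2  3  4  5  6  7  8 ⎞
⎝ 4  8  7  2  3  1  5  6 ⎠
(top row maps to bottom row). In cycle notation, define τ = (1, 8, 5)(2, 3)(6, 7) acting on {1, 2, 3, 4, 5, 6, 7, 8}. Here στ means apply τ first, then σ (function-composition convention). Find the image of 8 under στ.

First apply τ: τ(8) = 5, then σ(5) = 3. Thus (στ)(8) = 3.

3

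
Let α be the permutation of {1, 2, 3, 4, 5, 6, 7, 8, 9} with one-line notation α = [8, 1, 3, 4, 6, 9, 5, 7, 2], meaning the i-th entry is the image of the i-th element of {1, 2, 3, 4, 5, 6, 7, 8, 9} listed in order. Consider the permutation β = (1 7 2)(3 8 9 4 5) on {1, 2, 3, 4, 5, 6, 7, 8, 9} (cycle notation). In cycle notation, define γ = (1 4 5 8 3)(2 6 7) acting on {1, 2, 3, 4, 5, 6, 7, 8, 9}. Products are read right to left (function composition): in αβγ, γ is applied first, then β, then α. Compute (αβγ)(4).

3

Chase 4: γ(4) = 5; β(5) = 3; α(3) = 3. Hence (αβγ)(4) = 3.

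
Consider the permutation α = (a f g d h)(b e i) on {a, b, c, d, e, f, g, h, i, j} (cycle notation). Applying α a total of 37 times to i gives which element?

i lies in the 3-cycle (b e i).
Powers repeat with period 3 on this cycle, and 37 mod 3 = 1, so α^37(i) = α^1(i).
Stepping 1 place around the cycle: i → b.

b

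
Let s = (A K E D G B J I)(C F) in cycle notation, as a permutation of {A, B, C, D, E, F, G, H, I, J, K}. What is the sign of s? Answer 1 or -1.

The cycle lengths are 8, 2, 1.
A cycle of length ℓ contributes ℓ−1 transpositions, so s is a product of 7 + 1 = 8 transpositions — even.

1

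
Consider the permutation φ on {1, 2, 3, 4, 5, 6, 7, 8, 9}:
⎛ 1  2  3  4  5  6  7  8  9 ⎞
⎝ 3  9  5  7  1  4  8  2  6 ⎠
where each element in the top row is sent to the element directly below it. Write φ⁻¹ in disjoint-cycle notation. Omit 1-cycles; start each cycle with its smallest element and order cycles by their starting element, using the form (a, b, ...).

(1, 5, 3)(2, 8, 7, 4, 6, 9)

First write φ in disjoint cycles: (1, 3, 5)(2, 9, 6, 4, 7, 8).
Reversing each cycle (and rotating so the smallest element leads) gives φ⁻¹ = (1, 5, 3)(2, 8, 7, 4, 6, 9).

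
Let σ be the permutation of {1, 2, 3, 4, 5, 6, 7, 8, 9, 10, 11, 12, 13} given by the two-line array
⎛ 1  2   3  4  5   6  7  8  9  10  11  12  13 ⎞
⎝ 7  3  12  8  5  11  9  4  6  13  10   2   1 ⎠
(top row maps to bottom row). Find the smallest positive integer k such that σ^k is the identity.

The disjoint-cycle form of σ has cycle lengths 7, 3, 2, 1.
The order is lcm(7, 3, 2) = 42.

42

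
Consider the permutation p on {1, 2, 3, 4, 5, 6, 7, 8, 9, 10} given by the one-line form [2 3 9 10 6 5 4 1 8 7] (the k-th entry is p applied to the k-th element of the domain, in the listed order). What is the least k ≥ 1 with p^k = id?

30

The disjoint-cycle form of p has cycle lengths 5, 3, 2.
Since disjoint cycles commute, ord(p) = lcm(5, 3, 2) = 30.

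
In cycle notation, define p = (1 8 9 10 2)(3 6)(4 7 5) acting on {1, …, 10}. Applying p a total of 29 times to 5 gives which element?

7

5 lies in the 3-cycle (4 7 5).
Powers repeat with period 3 on this cycle, and 29 mod 3 = 2, so p^29(5) = p^2(5).
Stepping 2 places around the cycle: 5 → 4 → 7.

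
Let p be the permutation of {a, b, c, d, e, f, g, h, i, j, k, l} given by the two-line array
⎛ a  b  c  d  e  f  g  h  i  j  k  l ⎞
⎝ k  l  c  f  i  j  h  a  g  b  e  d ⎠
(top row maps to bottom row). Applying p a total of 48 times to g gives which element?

Tracing g → h → … returns to g after 6 steps, so g lies in a 6-cycle (a k e i g h).
On a 6-cycle, p^6 is the identity, so p^48 = p^0 there (48 ≡ 0 mod 6).
So p^48(g) = g.

g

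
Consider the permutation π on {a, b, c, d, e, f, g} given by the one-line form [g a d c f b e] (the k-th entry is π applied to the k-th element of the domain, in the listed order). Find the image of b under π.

b is element number 2 of the domain, and entry number 2 of the one-line form is a, so π(b) = a.

a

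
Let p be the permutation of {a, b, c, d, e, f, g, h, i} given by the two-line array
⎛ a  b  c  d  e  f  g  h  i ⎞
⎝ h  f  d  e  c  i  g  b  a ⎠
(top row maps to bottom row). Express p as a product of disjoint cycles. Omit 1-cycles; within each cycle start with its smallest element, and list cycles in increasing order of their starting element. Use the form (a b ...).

(a h b f i)(c d e)

Start at a and follow images: a → h → b → f → i → a, giving the cycle (a h b f i).
Continuing from each remaining unvisited element yields (a h b f i)(c d e).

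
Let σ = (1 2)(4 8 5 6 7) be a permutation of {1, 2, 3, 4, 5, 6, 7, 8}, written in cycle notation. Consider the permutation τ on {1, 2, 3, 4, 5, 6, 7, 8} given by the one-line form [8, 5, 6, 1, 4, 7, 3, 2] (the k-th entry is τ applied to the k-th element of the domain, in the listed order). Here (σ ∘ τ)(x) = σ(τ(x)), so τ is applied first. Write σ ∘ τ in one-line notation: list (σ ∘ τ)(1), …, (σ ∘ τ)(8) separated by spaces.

For each element, apply τ then σ: 1 → 8 → 5; 2 → 5 → 6; 3 → 6 → 7; 4 → 1 → 2; 5 → 4 → 8; 6 → 7 → 4; 7 → 3 → 3; 8 → 2 → 1.
So σ ∘ τ in one-line form is 5 6 7 2 8 4 3 1.

5 6 7 2 8 4 3 1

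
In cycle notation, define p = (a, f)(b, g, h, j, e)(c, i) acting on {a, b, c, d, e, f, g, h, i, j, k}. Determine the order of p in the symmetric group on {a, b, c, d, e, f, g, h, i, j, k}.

10

The disjoint cycles have lengths 5, 2, 2, 1, 1.
Since disjoint cycles commute, ord(p) = lcm(5, 2, 2) = 10.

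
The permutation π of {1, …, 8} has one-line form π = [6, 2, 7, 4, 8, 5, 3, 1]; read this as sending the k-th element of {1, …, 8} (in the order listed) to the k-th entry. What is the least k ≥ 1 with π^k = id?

4

The disjoint-cycle form of π has cycle lengths 4, 2, 1, 1.
The order of π is the least common multiple of its cycle lengths: lcm(4, 2) = 4.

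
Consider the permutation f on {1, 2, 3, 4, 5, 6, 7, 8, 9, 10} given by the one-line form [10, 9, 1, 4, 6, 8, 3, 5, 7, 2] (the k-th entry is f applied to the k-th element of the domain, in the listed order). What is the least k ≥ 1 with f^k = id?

Writing f as disjoint cycles, the cycle lengths are 6, 3, 1.
The order of f is the least common multiple of its cycle lengths: lcm(6, 3) = 6.

6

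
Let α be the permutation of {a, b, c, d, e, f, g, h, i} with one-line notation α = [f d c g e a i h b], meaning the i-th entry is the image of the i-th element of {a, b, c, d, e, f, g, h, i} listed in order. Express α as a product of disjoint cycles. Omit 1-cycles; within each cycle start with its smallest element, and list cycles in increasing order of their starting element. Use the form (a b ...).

Iterating α from a gives a → f → a; that is the 2-cycle (a f).
Continuing from each remaining unvisited element yields (a f)(b d g i).

(a f)(b d g i)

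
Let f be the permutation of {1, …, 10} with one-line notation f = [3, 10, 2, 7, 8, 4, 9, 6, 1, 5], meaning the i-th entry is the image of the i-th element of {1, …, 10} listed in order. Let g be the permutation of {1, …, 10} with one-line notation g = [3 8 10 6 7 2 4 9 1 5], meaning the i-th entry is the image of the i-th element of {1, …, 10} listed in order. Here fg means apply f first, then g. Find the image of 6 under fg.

(fg)(6) = g(f(6)). f(6) = 4, then g(4) = 6. So (fg)(6) = 6.

6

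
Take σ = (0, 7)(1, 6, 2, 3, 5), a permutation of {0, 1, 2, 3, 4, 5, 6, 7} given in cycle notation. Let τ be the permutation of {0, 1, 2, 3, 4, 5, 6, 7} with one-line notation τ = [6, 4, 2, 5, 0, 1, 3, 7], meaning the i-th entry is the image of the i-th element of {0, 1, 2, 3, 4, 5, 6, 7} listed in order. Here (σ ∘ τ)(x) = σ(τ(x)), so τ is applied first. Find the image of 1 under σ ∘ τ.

4

First apply τ: τ(1) = 4, then σ(4) = 4. Thus (σ ∘ τ)(1) = 4.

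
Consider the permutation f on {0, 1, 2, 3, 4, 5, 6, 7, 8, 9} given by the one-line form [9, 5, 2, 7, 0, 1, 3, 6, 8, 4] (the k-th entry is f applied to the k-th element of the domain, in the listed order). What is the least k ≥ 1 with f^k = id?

6

Writing f as disjoint cycles, the cycle lengths are 3, 3, 2, 1, 1.
The order of f is the least common multiple of its cycle lengths: lcm(3, 3, 2) = 6.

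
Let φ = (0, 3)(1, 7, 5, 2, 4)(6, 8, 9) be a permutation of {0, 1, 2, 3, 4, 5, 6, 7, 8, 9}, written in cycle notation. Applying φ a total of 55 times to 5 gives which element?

5 lies in the 5-cycle (1, 7, 5, 2, 4).
On a 5-cycle, φ^5 is the identity, so φ^55 = φ^0 there (55 ≡ 0 mod 5).
So φ^55(5) = 5.

5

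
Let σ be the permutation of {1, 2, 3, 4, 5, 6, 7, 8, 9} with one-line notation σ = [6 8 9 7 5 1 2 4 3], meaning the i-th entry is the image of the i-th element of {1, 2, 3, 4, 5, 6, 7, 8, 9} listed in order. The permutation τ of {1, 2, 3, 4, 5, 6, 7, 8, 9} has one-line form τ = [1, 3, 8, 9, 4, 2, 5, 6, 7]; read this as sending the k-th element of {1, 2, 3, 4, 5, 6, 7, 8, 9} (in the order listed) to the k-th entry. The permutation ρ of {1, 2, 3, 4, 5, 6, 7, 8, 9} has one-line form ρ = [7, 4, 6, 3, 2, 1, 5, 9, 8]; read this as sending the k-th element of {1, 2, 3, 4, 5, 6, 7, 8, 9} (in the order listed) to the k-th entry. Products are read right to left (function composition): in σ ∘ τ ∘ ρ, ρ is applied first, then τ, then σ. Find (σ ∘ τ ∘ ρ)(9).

(σ ∘ τ ∘ ρ)(9) = σ(τ(ρ(9))). ρ(9) = 8, then τ(8) = 6, then σ(6) = 1, so the result is 1.

1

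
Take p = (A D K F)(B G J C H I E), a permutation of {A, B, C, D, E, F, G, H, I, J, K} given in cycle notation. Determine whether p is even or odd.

The cycle lengths are 7, 4.
A cycle of length ℓ contributes ℓ−1 transpositions, so p is a product of 6 + 3 = 9 transpositions — odd.

odd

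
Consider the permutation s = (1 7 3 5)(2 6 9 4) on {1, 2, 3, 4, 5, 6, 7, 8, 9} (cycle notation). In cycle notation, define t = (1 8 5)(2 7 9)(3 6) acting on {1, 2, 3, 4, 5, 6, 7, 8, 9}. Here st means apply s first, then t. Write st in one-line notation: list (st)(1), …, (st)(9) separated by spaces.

9 3 1 7 8 2 6 5 4

Chase each element through s then t: 1 → 7 → 9; 2 → 6 → 3; 3 → 5 → 1; 4 → 2 → 7; 5 → 1 → 8; 6 → 9 → 2; 7 → 3 → 6; 8 → 8 → 5; 9 → 4 → 4.
Collecting the images, st = [9 3 1 7 8 2 6 5 4].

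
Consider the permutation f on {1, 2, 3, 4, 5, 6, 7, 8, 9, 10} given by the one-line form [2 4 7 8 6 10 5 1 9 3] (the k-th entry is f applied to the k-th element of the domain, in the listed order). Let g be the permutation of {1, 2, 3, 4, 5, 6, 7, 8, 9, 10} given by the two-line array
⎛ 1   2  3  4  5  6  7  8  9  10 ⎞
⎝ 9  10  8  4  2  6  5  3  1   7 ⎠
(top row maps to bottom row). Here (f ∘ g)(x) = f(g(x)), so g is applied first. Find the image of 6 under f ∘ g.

10

g(6) = 6, then f(6) = 10; composing gives (f ∘ g)(6) = 10.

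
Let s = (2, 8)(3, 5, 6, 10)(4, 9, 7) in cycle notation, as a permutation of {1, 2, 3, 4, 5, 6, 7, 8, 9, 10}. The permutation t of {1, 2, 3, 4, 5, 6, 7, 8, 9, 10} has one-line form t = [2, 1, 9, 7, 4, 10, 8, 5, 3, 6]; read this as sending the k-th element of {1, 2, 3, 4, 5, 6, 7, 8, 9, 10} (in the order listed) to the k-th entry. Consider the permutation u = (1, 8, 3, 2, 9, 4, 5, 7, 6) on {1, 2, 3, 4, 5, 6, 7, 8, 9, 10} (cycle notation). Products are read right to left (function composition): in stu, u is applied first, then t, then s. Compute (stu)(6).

(stu)(6) = s(t(u(6))). u(6) = 1, then t(1) = 2, then s(2) = 8, so the result is 8.

8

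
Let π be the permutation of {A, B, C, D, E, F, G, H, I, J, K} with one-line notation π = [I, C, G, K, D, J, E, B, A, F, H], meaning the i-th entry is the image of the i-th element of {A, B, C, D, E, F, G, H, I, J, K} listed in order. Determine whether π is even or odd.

In disjoint-cycle form the cycle lengths are 7, 2, 2.
A cycle of length ℓ contributes ℓ−1 transpositions, so π is a product of 6 + 1 + 1 = 8 transpositions — even.

even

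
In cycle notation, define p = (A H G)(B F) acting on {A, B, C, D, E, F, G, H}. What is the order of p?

The cycle type of p is (3, 2, 1, 1, 1).
The order is lcm(3, 2) = 6.

6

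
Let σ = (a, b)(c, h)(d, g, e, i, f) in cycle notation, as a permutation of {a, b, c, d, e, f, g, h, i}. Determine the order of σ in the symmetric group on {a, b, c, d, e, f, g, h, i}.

The disjoint cycles have lengths 5, 2, 2.
The order of σ is the least common multiple of its cycle lengths: lcm(5, 2, 2) = 10.

10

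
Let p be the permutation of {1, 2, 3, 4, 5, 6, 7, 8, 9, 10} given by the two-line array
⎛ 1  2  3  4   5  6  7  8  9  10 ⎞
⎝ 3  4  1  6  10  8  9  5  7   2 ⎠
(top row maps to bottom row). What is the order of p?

Writing p as disjoint cycles, the cycle lengths are 6, 2, 2.
The order is lcm(6, 2, 2) = 6.

6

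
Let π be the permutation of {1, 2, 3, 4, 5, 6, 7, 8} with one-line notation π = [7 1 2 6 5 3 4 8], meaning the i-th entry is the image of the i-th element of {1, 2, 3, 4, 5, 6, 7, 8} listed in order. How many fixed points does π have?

2

The fixed points (elements with π(x) = x) are {5, 8}, so there are 2.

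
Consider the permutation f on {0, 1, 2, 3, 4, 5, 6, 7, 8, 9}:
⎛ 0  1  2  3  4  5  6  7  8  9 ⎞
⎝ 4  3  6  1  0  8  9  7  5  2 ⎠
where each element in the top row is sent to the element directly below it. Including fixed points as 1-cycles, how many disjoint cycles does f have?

The cycle decomposition is (0 4)(1 3)(2 6 9)(5 8)(7), which has 5 cycles (counting 1-cycles).

5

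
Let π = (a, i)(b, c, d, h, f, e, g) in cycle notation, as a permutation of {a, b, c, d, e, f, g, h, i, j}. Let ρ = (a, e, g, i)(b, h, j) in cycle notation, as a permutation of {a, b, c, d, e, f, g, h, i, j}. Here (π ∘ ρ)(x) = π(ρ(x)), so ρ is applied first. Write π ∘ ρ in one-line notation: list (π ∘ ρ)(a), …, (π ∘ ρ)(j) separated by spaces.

g f d h b e a j i c

For each element, apply ρ then π: a → e → g; b → h → f; c → c → d; d → d → h; e → g → b; f → f → e; g → i → a; h → j → j; i → a → i; j → b → c.
So π ∘ ρ in one-line form is g f d h b e a j i c.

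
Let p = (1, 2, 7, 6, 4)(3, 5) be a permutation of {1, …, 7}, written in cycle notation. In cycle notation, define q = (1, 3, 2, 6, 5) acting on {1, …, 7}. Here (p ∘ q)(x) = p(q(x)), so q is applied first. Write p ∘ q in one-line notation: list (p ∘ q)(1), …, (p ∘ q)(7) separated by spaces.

5 4 7 1 2 3 6

(p ∘ q)(x) = p(q(x)). Computing each image: p(q(1)) = p(3) = 5, p(q(2)) = p(6) = 4, p(q(3)) = p(2) = 7, p(q(4)) = p(4) = 1, p(q(5)) = p(1) = 2, p(q(6)) = p(5) = 3, p(q(7)) = p(7) = 6.
Hence p ∘ q = [5 4 7 1 2 3 6].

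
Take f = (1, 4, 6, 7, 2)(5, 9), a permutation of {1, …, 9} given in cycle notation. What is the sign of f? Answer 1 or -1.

The cycle lengths are 5, 2, 1, 1.
A cycle of length ℓ contributes ℓ−1 transpositions, so f is a product of 4 + 1 = 5 transpositions — odd.

-1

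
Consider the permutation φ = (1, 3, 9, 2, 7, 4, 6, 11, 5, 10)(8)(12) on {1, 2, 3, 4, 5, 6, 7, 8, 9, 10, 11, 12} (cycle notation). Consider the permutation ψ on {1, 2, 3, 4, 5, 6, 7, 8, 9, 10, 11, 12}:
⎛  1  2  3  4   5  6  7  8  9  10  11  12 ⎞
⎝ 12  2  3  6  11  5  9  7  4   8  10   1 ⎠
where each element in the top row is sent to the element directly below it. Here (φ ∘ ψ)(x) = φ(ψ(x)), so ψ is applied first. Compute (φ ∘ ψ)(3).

9

ψ(3) = 3, then φ(3) = 9; composing gives (φ ∘ ψ)(3) = 9.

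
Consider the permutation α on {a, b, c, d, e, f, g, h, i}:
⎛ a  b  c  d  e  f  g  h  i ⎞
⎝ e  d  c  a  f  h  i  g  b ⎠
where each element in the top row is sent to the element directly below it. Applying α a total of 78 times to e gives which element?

d

Tracing e → f → … returns to e after 8 steps, so e lies in an 8-cycle (a e f h g i b d).
Since the cycle has length 8, α^78 acts on it the same as α^6 (78 mod 8 = 6).
Advancing 6 steps from e: e → f → h → g → i → b → d.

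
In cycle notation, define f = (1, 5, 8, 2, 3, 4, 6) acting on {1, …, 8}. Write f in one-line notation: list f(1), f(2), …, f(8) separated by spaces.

5 3 4 6 8 1 7 2

Reading each image from the cycles: 1→5, 2→3, 3→4, 4→6, 5→8, 6→1, 7→7, 8→2.
So the one-line form is 5 3 4 6 8 1 7 2.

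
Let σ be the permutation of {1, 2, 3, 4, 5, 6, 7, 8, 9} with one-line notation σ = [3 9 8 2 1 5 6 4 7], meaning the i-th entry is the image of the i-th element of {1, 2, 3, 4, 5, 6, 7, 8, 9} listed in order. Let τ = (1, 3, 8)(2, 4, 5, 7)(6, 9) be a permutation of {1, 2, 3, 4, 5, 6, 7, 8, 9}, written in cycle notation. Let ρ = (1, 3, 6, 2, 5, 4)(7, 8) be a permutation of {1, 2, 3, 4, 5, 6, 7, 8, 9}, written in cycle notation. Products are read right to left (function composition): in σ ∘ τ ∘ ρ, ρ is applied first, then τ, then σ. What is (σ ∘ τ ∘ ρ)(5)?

Chase 5: ρ(5) = 4; τ(4) = 5; σ(5) = 1. Hence (σ ∘ τ ∘ ρ)(5) = 1.

1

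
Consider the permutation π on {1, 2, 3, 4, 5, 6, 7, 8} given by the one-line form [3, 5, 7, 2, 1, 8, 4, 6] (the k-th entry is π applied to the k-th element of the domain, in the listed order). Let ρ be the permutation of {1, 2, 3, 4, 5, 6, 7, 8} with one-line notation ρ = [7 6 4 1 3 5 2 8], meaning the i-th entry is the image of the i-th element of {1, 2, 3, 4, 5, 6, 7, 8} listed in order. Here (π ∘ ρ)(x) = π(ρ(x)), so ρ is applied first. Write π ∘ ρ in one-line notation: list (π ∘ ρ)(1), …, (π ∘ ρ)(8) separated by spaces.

4 8 2 3 7 1 5 6

(π ∘ ρ)(x) = π(ρ(x)). Computing each image: π(ρ(1)) = π(7) = 4, π(ρ(2)) = π(6) = 8, π(ρ(3)) = π(4) = 2, π(ρ(4)) = π(1) = 3, π(ρ(5)) = π(3) = 7, π(ρ(6)) = π(5) = 1, π(ρ(7)) = π(2) = 5, π(ρ(8)) = π(8) = 6.
Hence π ∘ ρ = [4 8 2 3 7 1 5 6].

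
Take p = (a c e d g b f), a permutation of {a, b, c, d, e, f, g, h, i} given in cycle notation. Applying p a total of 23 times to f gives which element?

c

f lies in the 7-cycle (a c e d g b f).
Powers repeat with period 7 on this cycle, and 23 mod 7 = 2, so p^23(f) = p^2(f).
Advancing 2 steps from f: f → a → c.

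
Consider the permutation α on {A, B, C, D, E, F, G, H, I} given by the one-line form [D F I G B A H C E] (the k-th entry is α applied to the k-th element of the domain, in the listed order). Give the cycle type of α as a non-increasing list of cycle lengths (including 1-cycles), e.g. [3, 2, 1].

[9]

The disjoint cycles are (A D G H C I E B F), with lengths 9 in non-increasing order.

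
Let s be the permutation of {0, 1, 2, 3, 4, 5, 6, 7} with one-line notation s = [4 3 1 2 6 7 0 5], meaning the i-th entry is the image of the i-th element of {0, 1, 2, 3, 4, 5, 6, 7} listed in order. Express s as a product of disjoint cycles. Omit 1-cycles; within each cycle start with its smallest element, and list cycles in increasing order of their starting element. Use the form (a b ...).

Start at 0 and follow images: 0 → 4 → 6 → 0, giving the cycle (0 4 6).
Repeating from the next unused element and collecting all non-trivial cycles gives (0 4 6)(1 3 2)(5 7).

(0 4 6)(1 3 2)(5 7)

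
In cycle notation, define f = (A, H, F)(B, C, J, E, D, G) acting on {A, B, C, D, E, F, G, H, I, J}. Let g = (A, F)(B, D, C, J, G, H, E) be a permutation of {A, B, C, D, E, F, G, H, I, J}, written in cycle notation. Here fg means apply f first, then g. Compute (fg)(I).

I

(fg)(I) = g(f(I)). f(I) = I, then g(I) = I. So (fg)(I) = I.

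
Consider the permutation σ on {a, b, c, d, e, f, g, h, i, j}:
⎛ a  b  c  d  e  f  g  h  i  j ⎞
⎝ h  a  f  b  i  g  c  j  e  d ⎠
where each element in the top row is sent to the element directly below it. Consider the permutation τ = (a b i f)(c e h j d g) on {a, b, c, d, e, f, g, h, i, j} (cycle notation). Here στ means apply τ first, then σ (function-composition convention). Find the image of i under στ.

τ(i) = f, then σ(f) = g; composing gives (στ)(i) = g.

g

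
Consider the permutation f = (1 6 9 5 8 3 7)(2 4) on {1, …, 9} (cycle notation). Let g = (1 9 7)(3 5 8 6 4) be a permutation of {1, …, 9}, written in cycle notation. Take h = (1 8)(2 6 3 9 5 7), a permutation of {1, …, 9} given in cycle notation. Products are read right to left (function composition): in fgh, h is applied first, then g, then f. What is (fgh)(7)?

4

Apply the permutations in order: h(7) = 2, then g(2) = 2, then f(2) = 4. So (fgh)(7) = 4.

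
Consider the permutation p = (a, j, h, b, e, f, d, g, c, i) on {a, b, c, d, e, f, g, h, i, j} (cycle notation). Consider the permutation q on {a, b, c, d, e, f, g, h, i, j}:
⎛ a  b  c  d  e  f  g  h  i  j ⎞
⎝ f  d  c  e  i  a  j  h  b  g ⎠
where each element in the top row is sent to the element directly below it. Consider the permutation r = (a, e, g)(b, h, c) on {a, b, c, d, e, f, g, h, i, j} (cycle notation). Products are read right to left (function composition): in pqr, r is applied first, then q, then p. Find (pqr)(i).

(pqr)(i) = p(q(r(i))). r(i) = i, then q(i) = b, then p(b) = e, so the result is e.

e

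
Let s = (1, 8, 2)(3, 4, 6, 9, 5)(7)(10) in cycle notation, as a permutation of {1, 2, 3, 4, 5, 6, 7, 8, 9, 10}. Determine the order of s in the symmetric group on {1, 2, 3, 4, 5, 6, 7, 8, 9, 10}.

15

The disjoint cycles have lengths 5, 3, 1, 1.
The order of s is the least common multiple of its cycle lengths: lcm(5, 3) = 15.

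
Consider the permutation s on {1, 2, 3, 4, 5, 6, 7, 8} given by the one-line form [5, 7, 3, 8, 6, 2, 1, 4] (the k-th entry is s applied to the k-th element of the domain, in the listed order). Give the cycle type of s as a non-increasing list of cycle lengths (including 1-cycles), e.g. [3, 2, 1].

The disjoint cycles are (1, 5, 6, 2, 7)(3)(4, 8), with lengths 5, 2, 1 in non-increasing order.

[5, 2, 1]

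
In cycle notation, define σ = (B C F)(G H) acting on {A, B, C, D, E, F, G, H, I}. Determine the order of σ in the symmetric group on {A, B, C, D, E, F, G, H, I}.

6

The cycle type of σ is (3, 2, 1, 1, 1, 1).
The order of σ is the least common multiple of its cycle lengths: lcm(3, 2) = 6.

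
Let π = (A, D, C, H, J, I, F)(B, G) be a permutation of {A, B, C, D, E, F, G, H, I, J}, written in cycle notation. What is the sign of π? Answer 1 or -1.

-1

The cycle lengths are 7, 2, 1.
A cycle of length ℓ contributes ℓ−1 transpositions, so π is a product of 6 + 1 = 7 transpositions — odd.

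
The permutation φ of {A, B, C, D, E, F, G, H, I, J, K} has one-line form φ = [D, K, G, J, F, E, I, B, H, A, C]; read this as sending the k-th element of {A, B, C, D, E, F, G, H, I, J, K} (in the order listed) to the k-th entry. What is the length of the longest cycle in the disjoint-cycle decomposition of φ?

6

Decomposing into disjoint cycles gives (A, D, J)(B, K, C, G, I, H)(E, F); the longest has length 6.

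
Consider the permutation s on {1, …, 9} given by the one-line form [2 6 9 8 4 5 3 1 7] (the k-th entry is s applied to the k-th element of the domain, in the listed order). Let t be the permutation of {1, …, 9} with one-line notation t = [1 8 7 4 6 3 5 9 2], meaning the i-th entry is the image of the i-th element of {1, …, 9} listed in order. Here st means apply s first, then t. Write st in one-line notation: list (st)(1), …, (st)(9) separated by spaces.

8 3 2 9 4 6 7 1 5

For each element, apply s then t: 1 → 2 → 8; 2 → 6 → 3; 3 → 9 → 2; 4 → 8 → 9; 5 → 4 → 4; 6 → 5 → 6; 7 → 3 → 7; 8 → 1 → 1; 9 → 7 → 5.
Collecting the images, st = [8 3 2 9 4 6 7 1 5].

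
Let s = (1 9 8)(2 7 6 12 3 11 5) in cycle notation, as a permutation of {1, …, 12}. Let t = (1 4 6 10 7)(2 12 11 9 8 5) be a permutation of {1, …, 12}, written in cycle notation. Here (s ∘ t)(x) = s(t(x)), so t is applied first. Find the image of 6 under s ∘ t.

(s ∘ t)(6) = s(t(6)). t(6) = 10, then s(10) = 10. So (s ∘ t)(6) = 10.

10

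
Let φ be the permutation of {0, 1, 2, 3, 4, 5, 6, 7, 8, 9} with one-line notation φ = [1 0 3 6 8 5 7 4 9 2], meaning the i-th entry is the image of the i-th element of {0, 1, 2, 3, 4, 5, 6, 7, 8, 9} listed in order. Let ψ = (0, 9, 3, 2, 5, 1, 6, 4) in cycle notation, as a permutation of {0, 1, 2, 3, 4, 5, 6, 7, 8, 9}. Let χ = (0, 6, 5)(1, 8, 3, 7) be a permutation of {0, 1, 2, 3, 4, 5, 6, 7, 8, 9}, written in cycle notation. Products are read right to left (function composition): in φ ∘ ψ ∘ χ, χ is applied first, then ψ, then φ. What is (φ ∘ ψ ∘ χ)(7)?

(φ ∘ ψ ∘ χ)(7) = φ(ψ(χ(7))). χ(7) = 1, then ψ(1) = 6, then φ(6) = 7, so the result is 7.

7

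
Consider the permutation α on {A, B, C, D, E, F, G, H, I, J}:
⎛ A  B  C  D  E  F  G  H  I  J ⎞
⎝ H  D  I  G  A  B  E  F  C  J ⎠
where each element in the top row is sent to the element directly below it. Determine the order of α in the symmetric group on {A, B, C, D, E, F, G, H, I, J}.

14

Decomposing into disjoint cycles gives cycle lengths 7, 2, 1.
Since disjoint cycles commute, ord(α) = lcm(7, 2) = 14.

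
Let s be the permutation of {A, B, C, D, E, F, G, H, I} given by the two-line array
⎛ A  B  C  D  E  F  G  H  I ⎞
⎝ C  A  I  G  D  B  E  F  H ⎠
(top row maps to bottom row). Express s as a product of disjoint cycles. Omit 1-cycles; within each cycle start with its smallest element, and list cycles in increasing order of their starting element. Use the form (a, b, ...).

From A: A → C → I → H → F → B → A, closing the cycle (A, C, I, H, F, B).
Repeating from the next unused element and collecting all non-trivial cycles gives (A, C, I, H, F, B)(D, G, E).

(A, C, I, H, F, B)(D, G, E)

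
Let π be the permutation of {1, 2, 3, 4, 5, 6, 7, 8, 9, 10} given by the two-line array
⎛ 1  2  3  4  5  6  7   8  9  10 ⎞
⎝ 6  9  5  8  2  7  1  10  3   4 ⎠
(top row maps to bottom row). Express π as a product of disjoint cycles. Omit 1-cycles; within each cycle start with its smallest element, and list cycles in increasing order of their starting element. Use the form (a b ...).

From 1: 1 → 6 → 7 → 1, closing the cycle (1 6 7).
Continuing from each remaining unvisited element yields (1 6 7)(2 9 3 5)(4 8 10).

(1 6 7)(2 9 3 5)(4 8 10)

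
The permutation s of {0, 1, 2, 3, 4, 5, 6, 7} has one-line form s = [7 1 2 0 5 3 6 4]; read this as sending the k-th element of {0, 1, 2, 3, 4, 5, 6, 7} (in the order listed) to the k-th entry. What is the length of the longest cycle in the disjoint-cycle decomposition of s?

Decomposing into disjoint cycles gives (0 7 4 5 3); the longest has length 5.

5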